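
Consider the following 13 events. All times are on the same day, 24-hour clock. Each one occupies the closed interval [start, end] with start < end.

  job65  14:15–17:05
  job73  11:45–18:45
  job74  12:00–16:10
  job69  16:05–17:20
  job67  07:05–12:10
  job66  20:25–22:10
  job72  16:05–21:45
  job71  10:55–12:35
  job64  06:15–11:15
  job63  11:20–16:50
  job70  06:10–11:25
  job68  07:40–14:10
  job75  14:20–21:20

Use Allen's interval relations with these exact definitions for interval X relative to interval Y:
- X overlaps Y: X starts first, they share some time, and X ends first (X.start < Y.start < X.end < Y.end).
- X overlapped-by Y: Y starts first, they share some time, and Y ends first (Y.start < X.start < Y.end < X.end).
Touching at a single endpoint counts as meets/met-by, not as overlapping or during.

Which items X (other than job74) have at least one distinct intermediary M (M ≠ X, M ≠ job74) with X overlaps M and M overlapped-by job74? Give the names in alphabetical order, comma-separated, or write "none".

Target job74 = [12:00, 16:10].
Intermediaries M with M overlapped-by job74: job65, job69, job72, job75.
Via job65 — items with X overlaps job65: job63.
Via job69 — items with X overlaps job69: job63, job65.
Via job72 — items with X overlaps job72: job63, job65, job73, job75.
Via job75 — items with X overlaps job75: job63, job65, job73.
Union: job63, job65, job73, job75.

job63, job65, job73, job75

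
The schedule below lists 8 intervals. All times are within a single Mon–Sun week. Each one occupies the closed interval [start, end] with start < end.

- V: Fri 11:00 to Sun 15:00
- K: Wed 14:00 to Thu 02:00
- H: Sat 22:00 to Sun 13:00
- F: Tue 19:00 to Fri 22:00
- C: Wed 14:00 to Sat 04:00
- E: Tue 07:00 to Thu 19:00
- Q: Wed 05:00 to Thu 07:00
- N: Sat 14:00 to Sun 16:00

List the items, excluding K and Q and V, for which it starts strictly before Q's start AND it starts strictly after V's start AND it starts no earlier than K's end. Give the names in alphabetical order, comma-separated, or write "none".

none

Conditions: its start is strictly before Q's start (X.start < Wed 05:00) AND its start is strictly after V's start (X.start > Fri 11:00) AND its start is no earlier than K's end (X.start >= Thu 02:00).
C: start Wed 14:00 < Wed 05:00? ✗; start Wed 14:00 > Fri 11:00? ✗; start Wed 14:00 >= Thu 02:00? ✗ → no.
E: start Tue 07:00 < Wed 05:00? ✓; start Tue 07:00 > Fri 11:00? ✗; start Tue 07:00 >= Thu 02:00? ✗ → no.
F: start Tue 19:00 < Wed 05:00? ✓; start Tue 19:00 > Fri 11:00? ✗; start Tue 19:00 >= Thu 02:00? ✗ → no.
H: start Sat 22:00 < Wed 05:00? ✗; start Sat 22:00 > Fri 11:00? ✓; start Sat 22:00 >= Thu 02:00? ✓ → no.
N: start Sat 14:00 < Wed 05:00? ✗; start Sat 14:00 > Fri 11:00? ✓; start Sat 14:00 >= Thu 02:00? ✓ → no.
Result: none.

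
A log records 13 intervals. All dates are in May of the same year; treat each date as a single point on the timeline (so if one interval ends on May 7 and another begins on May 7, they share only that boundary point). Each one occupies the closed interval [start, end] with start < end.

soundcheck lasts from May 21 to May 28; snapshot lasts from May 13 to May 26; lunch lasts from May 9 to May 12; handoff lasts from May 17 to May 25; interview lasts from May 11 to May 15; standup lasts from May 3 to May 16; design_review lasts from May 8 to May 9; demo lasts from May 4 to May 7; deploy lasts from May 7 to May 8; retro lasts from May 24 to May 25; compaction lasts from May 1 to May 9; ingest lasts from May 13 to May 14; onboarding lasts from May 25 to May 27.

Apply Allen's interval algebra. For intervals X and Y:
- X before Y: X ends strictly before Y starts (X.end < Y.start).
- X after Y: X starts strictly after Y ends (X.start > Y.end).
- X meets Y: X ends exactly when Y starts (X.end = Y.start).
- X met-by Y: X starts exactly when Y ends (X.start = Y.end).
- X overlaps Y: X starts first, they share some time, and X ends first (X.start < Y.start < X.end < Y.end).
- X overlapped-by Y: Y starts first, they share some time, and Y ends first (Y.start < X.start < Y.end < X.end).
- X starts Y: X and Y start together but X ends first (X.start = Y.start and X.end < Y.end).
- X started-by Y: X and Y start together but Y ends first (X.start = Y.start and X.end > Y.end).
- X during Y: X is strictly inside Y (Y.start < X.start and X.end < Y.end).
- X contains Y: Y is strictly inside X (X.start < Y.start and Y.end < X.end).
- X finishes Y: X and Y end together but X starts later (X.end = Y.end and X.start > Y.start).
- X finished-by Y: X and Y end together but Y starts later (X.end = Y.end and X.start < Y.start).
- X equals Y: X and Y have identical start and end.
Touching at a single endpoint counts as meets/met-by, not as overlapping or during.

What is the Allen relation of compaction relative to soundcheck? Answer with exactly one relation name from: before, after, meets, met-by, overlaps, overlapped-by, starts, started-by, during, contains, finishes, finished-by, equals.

compaction = [May 1, May 9]; soundcheck = [May 21, May 28].
Compare endpoints: compaction.start < soundcheck.start, compaction.start < soundcheck.end, compaction.end < soundcheck.start, compaction.end < soundcheck.end.
That pattern is 'before'.

before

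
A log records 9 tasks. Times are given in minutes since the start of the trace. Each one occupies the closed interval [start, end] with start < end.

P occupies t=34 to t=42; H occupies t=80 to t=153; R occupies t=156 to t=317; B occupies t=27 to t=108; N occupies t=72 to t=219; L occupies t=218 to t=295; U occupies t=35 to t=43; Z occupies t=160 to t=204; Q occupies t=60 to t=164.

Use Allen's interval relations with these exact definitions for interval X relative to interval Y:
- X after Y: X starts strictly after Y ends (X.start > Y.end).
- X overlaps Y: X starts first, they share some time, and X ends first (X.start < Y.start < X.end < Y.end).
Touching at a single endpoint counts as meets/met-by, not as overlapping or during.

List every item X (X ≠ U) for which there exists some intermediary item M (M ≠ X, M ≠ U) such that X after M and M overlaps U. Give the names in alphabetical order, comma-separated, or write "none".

H, L, N, Q, R, Z

Target U = [t=35, t=43].
Intermediaries M with M overlaps U: P.
Via P — items with X after P: H, L, N, Q, R, Z.
Union: H, L, N, Q, R, Z.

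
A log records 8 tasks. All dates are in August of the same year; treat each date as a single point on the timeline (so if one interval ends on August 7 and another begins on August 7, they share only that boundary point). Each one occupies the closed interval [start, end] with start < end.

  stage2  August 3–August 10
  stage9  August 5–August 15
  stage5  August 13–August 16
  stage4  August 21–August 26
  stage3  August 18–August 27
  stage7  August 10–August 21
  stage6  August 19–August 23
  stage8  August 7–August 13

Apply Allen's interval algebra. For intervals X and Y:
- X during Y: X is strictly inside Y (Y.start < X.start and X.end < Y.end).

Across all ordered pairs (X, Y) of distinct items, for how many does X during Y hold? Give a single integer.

Checking all 56 ordered pairs for relation 'during'; matching pairs in alphabetical order:
(stage4, stage3): stage4 during stage3 ✓
(stage5, stage7): stage5 during stage7 ✓
(stage6, stage3): stage6 during stage3 ✓
(stage8, stage9): stage8 during stage9 ✓
Count: 4.

4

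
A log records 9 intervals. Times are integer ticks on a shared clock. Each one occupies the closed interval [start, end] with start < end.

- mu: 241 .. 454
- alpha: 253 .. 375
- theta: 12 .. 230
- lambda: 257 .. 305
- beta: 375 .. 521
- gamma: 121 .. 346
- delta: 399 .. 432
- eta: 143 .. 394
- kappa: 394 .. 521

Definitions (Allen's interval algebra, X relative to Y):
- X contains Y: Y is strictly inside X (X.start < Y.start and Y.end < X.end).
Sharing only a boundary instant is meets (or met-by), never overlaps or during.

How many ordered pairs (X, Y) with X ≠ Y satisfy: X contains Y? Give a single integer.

Checking all 72 ordered pairs for relation 'contains'; matching pairs in alphabetical order:
(alpha, lambda): alpha contains lambda ✓
(beta, delta): beta contains delta ✓
(eta, alpha): eta contains alpha ✓
(eta, lambda): eta contains lambda ✓
(gamma, lambda): gamma contains lambda ✓
(kappa, delta): kappa contains delta ✓
(mu, alpha): mu contains alpha ✓
(mu, delta): mu contains delta ✓
(mu, lambda): mu contains lambda ✓
Count: 9.

9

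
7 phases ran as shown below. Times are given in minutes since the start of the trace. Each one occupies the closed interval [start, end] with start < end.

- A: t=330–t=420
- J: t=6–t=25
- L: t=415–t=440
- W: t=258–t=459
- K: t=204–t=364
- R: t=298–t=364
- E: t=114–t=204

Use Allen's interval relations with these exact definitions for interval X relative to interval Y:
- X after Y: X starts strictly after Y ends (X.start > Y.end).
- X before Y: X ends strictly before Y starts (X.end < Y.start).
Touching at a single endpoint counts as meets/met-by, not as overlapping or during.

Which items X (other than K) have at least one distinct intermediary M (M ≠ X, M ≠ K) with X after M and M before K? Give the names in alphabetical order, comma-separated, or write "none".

A, E, L, R, W

Target K = [t=204, t=364].
Intermediaries M with M before K: J.
Via J — items with X after J: A, E, L, R, W.
Union: A, E, L, R, W.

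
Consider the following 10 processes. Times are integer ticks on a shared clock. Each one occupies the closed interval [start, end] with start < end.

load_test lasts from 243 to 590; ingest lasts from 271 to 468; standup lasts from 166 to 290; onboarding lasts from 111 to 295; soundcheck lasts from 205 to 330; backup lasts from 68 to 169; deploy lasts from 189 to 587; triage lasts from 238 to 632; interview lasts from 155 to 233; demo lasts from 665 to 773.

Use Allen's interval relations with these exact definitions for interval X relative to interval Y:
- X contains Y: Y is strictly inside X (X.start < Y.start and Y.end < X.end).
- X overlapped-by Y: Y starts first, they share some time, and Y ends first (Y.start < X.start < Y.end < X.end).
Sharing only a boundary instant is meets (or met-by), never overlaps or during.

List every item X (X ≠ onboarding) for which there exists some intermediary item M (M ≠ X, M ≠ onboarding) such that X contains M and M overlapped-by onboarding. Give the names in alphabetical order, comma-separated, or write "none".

Target onboarding = [111, 295].
Intermediaries M with M overlapped-by onboarding: deploy, ingest, load_test, soundcheck, triage.
Via deploy — items with X contains deploy: none.
Via ingest — items with X contains ingest: deploy, load_test, triage.
Via load_test — items with X contains load_test: triage.
Via soundcheck — items with X contains soundcheck: deploy.
Via triage — items with X contains triage: none.
Union: deploy, load_test, triage.

deploy, load_test, triage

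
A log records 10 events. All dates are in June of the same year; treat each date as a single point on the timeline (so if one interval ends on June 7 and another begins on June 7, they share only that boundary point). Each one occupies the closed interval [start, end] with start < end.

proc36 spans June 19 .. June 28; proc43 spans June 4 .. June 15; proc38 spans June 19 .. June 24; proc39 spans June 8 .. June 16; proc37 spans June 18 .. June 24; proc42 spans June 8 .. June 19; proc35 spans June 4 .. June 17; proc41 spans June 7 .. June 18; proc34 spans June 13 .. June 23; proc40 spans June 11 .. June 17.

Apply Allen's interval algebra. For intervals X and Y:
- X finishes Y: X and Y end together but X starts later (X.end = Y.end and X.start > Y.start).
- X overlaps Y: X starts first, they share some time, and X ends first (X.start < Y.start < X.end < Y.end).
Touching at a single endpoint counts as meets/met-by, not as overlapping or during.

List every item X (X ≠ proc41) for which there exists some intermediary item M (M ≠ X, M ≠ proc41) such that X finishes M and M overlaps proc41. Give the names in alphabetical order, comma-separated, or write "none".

Target proc41 = [June 7, June 18].
Intermediaries M with M overlaps proc41: proc35, proc43.
Via proc35 — items with X finishes proc35: proc40.
Via proc43 — items with X finishes proc43: none.
Union: proc40.

proc40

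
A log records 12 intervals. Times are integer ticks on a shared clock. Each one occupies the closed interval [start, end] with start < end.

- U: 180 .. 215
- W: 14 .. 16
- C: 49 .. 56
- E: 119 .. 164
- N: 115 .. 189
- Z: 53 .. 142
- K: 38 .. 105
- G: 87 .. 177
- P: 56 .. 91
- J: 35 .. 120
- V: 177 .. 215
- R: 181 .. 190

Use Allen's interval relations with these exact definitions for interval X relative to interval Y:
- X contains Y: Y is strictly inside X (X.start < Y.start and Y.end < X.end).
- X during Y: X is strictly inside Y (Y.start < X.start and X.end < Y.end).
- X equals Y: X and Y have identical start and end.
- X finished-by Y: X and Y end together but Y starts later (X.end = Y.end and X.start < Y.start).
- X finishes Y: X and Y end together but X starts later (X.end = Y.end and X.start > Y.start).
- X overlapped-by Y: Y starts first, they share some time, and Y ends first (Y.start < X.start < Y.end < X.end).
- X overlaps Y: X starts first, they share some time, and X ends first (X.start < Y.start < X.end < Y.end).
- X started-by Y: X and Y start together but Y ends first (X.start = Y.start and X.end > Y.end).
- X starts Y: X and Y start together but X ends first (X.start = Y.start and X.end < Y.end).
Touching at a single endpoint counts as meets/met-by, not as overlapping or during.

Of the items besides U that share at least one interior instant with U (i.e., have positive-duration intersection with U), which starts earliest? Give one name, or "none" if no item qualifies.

N

Target U = [180, 215].
C [49, 56] → before → excluded.
E [119, 164] → before → excluded.
G [87, 177] → before → excluded.
J [35, 120] → before → excluded.
K [38, 105] → before → excluded.
N [115, 189] → overlaps → candidate.
P [56, 91] → before → excluded.
R [181, 190] → during → candidate.
V [177, 215] → finished-by → candidate.
W [14, 16] → before → excluded.
Z [53, 142] → before → excluded.
Among candidates, earliest start is 115 → N.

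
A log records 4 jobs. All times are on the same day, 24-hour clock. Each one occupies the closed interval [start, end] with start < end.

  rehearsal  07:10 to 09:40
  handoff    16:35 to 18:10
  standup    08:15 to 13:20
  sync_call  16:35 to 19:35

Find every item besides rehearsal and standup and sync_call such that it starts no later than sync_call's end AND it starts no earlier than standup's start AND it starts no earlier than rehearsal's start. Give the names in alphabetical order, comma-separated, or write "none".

handoff

Conditions: its start is no later than sync_call's end (X.start <= 19:35) AND its start is no earlier than standup's start (X.start >= 08:15) AND its start is no earlier than rehearsal's start (X.start >= 07:10).
handoff: start 16:35 <= 19:35? ✓; start 16:35 >= 08:15? ✓; start 16:35 >= 07:10? ✓ → yes.
Result: handoff.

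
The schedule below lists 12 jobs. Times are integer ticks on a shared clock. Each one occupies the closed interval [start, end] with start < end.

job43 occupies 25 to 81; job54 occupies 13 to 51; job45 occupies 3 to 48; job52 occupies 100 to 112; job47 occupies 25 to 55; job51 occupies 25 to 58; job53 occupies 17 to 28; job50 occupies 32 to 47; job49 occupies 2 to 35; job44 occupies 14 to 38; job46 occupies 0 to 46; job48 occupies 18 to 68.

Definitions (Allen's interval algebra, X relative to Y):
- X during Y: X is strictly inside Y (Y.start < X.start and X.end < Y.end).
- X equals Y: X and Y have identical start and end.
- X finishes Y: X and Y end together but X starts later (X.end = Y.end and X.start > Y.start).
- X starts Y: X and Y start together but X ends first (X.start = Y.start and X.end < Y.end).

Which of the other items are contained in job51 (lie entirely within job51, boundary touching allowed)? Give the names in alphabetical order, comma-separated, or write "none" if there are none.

Target job51 = [25, 58].
job43 [25, 81] → started-by → no.
job44 [14, 38] → overlaps → no.
job45 [3, 48] → overlaps → no.
job46 [0, 46] → overlaps → no.
job47 [25, 55] → starts → yes.
job48 [18, 68] → contains → no.
job49 [2, 35] → overlaps → no.
job50 [32, 47] → during → yes.
job52 [100, 112] → after → no.
job53 [17, 28] → overlaps → no.
job54 [13, 51] → overlaps → no.
Result: job47, job50.

job47, job50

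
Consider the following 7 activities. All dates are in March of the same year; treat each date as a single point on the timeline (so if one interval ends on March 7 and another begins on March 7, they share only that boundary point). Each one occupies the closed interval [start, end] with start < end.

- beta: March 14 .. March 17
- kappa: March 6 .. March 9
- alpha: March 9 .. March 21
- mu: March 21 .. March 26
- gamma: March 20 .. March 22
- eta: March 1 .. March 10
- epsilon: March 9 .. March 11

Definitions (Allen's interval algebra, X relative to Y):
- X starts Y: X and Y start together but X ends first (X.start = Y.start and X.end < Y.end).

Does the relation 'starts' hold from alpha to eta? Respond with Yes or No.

No

alpha = [March 9, March 21], eta = [March 1, March 10].
Actual relation of alpha to eta: overlapped-by.
Asked whether 'starts' holds → No.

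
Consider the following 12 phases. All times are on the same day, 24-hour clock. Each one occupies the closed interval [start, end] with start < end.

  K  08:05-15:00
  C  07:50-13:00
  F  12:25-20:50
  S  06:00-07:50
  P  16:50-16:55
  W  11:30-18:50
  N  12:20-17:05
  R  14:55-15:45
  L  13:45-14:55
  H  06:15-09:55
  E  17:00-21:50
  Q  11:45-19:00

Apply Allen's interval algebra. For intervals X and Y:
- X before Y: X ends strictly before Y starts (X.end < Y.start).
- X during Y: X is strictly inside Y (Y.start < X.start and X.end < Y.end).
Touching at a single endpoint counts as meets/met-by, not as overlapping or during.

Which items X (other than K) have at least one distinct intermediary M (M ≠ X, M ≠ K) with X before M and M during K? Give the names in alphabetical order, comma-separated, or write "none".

Target K = [08:05, 15:00].
Intermediaries M with M during K: L.
Via L — items with X before L: C, H, S.
Union: C, H, S.

C, H, S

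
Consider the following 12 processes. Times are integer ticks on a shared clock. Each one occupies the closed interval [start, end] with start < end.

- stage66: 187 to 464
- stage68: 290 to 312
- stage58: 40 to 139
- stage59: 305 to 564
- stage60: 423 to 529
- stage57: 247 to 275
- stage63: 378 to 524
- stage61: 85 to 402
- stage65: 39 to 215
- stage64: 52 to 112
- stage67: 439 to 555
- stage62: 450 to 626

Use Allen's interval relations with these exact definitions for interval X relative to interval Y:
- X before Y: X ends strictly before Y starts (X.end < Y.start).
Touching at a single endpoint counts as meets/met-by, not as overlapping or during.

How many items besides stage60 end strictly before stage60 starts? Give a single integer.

6

Target stage60 = [423, 529].
stage57 [247, 275] → before → counts.
stage58 [40, 139] → before → counts.
stage59 [305, 564] → contains → no.
stage61 [85, 402] → before → counts.
stage62 [450, 626] → overlapped-by → no.
stage63 [378, 524] → overlaps → no.
stage64 [52, 112] → before → counts.
stage65 [39, 215] → before → counts.
stage66 [187, 464] → overlaps → no.
stage67 [439, 555] → overlapped-by → no.
stage68 [290, 312] → before → counts.
Total: 6.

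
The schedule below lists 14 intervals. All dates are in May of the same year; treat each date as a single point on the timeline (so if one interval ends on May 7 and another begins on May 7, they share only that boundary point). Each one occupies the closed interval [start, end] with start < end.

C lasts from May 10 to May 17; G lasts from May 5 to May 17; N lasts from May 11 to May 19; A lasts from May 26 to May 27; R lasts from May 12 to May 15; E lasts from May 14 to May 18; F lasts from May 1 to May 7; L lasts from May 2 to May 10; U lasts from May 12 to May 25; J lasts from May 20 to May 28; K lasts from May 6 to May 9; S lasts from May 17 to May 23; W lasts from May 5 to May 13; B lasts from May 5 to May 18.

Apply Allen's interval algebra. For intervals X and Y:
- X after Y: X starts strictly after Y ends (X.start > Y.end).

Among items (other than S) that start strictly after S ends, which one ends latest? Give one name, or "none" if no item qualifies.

Target S = [May 17, May 23].
A [May 26, May 27] → after → candidate.
B [May 5, May 18] → overlaps → excluded.
C [May 10, May 17] → meets → excluded.
E [May 14, May 18] → overlaps → excluded.
F [May 1, May 7] → before → excluded.
G [May 5, May 17] → meets → excluded.
J [May 20, May 28] → overlapped-by → excluded.
K [May 6, May 9] → before → excluded.
L [May 2, May 10] → before → excluded.
N [May 11, May 19] → overlaps → excluded.
R [May 12, May 15] → before → excluded.
U [May 12, May 25] → contains → excluded.
W [May 5, May 13] → before → excluded.
Among candidates, latest end is May 27 → A.

A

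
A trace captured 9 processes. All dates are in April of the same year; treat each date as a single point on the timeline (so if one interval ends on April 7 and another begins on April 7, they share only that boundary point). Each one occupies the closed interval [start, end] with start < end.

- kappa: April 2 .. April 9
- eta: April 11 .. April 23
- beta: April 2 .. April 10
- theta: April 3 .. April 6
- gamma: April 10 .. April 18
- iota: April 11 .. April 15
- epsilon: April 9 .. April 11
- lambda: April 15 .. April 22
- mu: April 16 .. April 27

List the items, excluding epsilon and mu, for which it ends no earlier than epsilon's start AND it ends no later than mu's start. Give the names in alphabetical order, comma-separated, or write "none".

Conditions: its end is no earlier than epsilon's start (X.end >= April 9) AND its end is no later than mu's start (X.end <= April 16).
beta: end April 10 >= April 9? ✓; end April 10 <= April 16? ✓ → yes.
eta: end April 23 >= April 9? ✓; end April 23 <= April 16? ✗ → no.
gamma: end April 18 >= April 9? ✓; end April 18 <= April 16? ✗ → no.
iota: end April 15 >= April 9? ✓; end April 15 <= April 16? ✓ → yes.
kappa: end April 9 >= April 9? ✓; end April 9 <= April 16? ✓ → yes.
lambda: end April 22 >= April 9? ✓; end April 22 <= April 16? ✗ → no.
theta: end April 6 >= April 9? ✗; end April 6 <= April 16? ✓ → no.
Result: beta, iota, kappa.

beta, iota, kappa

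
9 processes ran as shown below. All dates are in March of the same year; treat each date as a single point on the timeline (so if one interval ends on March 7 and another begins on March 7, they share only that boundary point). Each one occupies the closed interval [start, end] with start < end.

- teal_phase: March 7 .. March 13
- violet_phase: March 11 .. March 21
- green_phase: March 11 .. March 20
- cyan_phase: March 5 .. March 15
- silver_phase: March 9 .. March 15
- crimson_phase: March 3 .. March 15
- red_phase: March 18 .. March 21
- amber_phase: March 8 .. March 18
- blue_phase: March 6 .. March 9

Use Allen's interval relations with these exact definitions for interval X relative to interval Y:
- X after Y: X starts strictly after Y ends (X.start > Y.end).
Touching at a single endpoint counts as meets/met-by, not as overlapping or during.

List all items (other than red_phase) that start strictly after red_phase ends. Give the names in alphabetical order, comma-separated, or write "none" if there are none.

Target red_phase = [March 18, March 21].
amber_phase [March 8, March 18] → meets → no.
blue_phase [March 6, March 9] → before → no.
crimson_phase [March 3, March 15] → before → no.
cyan_phase [March 5, March 15] → before → no.
green_phase [March 11, March 20] → overlaps → no.
silver_phase [March 9, March 15] → before → no.
teal_phase [March 7, March 13] → before → no.
violet_phase [March 11, March 21] → finished-by → no.
Result: none.

none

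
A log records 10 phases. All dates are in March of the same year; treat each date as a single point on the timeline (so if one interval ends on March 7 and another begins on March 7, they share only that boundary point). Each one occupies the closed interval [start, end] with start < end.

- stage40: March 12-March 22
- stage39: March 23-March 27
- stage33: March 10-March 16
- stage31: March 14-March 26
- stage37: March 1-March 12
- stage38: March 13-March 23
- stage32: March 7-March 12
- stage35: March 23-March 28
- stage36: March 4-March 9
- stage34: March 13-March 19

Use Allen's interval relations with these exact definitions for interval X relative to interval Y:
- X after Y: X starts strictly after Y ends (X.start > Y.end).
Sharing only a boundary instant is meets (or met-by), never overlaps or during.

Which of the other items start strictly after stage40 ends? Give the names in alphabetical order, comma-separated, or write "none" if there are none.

stage35, stage39

Target stage40 = [March 12, March 22].
stage31 [March 14, March 26] → overlapped-by → no.
stage32 [March 7, March 12] → meets → no.
stage33 [March 10, March 16] → overlaps → no.
stage34 [March 13, March 19] → during → no.
stage35 [March 23, March 28] → after → yes.
stage36 [March 4, March 9] → before → no.
stage37 [March 1, March 12] → meets → no.
stage38 [March 13, March 23] → overlapped-by → no.
stage39 [March 23, March 27] → after → yes.
Result: stage35, stage39.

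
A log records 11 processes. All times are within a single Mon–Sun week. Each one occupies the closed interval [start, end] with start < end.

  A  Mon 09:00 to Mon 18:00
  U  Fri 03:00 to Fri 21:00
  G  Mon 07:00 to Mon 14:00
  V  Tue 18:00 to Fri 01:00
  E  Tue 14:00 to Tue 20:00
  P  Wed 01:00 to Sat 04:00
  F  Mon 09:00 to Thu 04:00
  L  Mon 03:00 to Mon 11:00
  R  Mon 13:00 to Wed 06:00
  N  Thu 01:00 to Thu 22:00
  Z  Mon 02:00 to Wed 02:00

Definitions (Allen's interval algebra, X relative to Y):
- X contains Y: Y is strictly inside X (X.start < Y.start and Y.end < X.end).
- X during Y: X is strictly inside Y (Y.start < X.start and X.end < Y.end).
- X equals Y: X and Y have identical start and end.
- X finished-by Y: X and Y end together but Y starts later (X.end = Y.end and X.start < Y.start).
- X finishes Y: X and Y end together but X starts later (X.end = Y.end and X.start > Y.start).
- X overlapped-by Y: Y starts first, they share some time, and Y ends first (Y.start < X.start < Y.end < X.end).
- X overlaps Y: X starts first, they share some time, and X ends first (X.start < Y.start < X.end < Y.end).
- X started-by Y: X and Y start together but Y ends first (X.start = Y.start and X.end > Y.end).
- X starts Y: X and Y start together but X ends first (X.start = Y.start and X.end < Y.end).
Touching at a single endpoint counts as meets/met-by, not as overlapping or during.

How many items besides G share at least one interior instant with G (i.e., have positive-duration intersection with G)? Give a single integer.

5

Target G = [Mon 07:00, Mon 14:00].
A [Mon 09:00, Mon 18:00] → overlapped-by → counts.
E [Tue 14:00, Tue 20:00] → after → no.
F [Mon 09:00, Thu 04:00] → overlapped-by → counts.
L [Mon 03:00, Mon 11:00] → overlaps → counts.
N [Thu 01:00, Thu 22:00] → after → no.
P [Wed 01:00, Sat 04:00] → after → no.
R [Mon 13:00, Wed 06:00] → overlapped-by → counts.
U [Fri 03:00, Fri 21:00] → after → no.
V [Tue 18:00, Fri 01:00] → after → no.
Z [Mon 02:00, Wed 02:00] → contains → counts.
Total: 5.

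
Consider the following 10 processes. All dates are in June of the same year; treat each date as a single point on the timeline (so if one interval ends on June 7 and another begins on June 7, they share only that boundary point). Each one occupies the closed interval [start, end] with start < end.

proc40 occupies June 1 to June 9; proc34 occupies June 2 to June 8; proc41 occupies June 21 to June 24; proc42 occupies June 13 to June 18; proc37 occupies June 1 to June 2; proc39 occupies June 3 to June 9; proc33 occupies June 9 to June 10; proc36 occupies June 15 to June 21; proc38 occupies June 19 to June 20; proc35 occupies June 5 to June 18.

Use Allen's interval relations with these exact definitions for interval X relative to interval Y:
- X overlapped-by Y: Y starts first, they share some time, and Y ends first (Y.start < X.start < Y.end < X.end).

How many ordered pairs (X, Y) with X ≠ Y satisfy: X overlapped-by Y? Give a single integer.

Checking all 90 ordered pairs for relation 'overlapped-by'; matching pairs in alphabetical order:
(proc35, proc34): proc35 overlapped-by proc34 ✓
(proc35, proc39): proc35 overlapped-by proc39 ✓
(proc35, proc40): proc35 overlapped-by proc40 ✓
(proc36, proc35): proc36 overlapped-by proc35 ✓
(proc36, proc42): proc36 overlapped-by proc42 ✓
(proc39, proc34): proc39 overlapped-by proc34 ✓
Count: 6.

6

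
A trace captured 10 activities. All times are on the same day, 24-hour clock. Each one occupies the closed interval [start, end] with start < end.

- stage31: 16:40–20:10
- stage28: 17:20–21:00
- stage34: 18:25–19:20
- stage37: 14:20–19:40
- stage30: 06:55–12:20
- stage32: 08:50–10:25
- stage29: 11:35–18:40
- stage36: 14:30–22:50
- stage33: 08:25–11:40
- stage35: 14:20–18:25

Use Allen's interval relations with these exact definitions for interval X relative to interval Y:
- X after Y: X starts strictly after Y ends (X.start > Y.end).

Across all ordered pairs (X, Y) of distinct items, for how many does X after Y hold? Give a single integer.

19

Checking all 90 ordered pairs for relation 'after'; matching pairs in alphabetical order:
(stage28, stage30): stage28 after stage30 ✓
(stage28, stage32): stage28 after stage32 ✓
(stage28, stage33): stage28 after stage33 ✓
(stage29, stage32): stage29 after stage32 ✓
(stage31, stage30): stage31 after stage30 ✓
(stage31, stage32): stage31 after stage32 ✓
(stage31, stage33): stage31 after stage33 ✓
(stage34, stage30): stage34 after stage30 ✓
(stage34, stage32): stage34 after stage32 ✓
(stage34, stage33): stage34 after stage33 ✓
(stage35, stage30): stage35 after stage30 ✓
(stage35, stage32): stage35 after stage32 ✓
(stage35, stage33): stage35 after stage33 ✓
(stage36, stage30): stage36 after stage30 ✓
(stage36, stage32): stage36 after stage32 ✓
(stage36, stage33): stage36 after stage33 ✓
(stage37, stage30): stage37 after stage30 ✓
(stage37, stage32): stage37 after stage32 ✓
(stage37, stage33): stage37 after stage33 ✓
Count: 19.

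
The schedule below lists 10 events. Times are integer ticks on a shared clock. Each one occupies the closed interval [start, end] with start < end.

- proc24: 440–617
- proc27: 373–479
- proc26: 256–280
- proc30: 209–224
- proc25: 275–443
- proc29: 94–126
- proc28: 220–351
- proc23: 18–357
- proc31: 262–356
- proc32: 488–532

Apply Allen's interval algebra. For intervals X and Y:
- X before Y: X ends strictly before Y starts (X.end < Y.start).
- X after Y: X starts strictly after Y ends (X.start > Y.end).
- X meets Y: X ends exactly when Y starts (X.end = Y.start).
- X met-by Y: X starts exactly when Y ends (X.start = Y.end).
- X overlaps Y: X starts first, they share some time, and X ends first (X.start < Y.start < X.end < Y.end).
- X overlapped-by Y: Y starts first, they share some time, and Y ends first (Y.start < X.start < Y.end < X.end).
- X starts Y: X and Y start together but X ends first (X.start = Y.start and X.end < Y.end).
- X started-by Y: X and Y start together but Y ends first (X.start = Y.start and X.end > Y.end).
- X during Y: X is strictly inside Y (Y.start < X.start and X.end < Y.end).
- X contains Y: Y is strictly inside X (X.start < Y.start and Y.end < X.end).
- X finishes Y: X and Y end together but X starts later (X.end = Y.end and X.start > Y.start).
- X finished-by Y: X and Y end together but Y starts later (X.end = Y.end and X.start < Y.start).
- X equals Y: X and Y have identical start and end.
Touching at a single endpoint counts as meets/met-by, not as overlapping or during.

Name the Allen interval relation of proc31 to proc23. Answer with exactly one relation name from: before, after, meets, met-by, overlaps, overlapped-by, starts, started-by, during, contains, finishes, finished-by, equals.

during

proc31 = [262, 356]; proc23 = [18, 357].
Compare endpoints: proc31.start > proc23.start, proc31.start < proc23.end, proc31.end > proc23.start, proc31.end < proc23.end.
That pattern is 'during'.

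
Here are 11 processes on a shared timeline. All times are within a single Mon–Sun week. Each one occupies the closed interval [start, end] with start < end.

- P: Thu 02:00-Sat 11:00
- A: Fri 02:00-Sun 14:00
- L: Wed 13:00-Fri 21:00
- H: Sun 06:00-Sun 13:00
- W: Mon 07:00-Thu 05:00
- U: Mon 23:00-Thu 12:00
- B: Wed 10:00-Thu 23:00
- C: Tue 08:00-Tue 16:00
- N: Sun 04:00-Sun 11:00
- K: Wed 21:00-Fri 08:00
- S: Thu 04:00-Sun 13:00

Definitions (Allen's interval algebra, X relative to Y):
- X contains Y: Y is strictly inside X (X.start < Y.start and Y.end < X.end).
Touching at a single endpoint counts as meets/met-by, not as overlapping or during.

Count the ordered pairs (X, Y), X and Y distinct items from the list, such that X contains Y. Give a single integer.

Checking all 110 ordered pairs for relation 'contains'; matching pairs in alphabetical order:
(A, H): A contains H ✓
(A, N): A contains N ✓
(L, K): L contains K ✓
(S, N): S contains N ✓
(U, C): U contains C ✓
(W, C): W contains C ✓
Count: 6.

6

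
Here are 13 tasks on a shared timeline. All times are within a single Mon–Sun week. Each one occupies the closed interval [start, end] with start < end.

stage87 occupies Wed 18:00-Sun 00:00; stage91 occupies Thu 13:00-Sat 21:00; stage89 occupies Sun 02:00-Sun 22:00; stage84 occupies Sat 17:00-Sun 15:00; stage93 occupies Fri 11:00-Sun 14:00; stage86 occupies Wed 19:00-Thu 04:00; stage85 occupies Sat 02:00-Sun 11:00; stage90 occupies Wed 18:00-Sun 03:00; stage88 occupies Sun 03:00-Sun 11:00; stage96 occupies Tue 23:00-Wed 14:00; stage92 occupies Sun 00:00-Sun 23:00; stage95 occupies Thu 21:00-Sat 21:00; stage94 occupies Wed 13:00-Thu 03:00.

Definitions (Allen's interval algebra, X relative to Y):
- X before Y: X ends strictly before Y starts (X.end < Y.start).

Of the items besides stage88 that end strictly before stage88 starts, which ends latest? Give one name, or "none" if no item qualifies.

stage87

Target stage88 = [Sun 03:00, Sun 11:00].
stage84 [Sat 17:00, Sun 15:00] → contains → excluded.
stage85 [Sat 02:00, Sun 11:00] → finished-by → excluded.
stage86 [Wed 19:00, Thu 04:00] → before → candidate.
stage87 [Wed 18:00, Sun 00:00] → before → candidate.
stage89 [Sun 02:00, Sun 22:00] → contains → excluded.
stage90 [Wed 18:00, Sun 03:00] → meets → excluded.
stage91 [Thu 13:00, Sat 21:00] → before → candidate.
stage92 [Sun 00:00, Sun 23:00] → contains → excluded.
stage93 [Fri 11:00, Sun 14:00] → contains → excluded.
stage94 [Wed 13:00, Thu 03:00] → before → candidate.
stage95 [Thu 21:00, Sat 21:00] → before → candidate.
stage96 [Tue 23:00, Wed 14:00] → before → candidate.
Among candidates, latest end is Sun 00:00 → stage87.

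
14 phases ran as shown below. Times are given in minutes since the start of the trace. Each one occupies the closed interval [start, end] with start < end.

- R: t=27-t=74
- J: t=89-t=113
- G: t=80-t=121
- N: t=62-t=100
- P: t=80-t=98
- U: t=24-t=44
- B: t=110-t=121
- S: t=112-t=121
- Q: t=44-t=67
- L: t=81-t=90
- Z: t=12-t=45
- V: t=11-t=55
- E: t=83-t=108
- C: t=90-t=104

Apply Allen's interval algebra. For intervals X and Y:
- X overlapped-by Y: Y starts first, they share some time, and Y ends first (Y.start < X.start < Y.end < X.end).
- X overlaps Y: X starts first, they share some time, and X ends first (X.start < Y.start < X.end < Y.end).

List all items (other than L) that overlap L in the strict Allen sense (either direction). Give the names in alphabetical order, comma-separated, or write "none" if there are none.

E, J

Target L = [t=81, t=90].
B [t=110, t=121] → after → no.
C [t=90, t=104] → met-by → no.
E [t=83, t=108] → overlapped-by → yes.
G [t=80, t=121] → contains → no.
J [t=89, t=113] → overlapped-by → yes.
N [t=62, t=100] → contains → no.
P [t=80, t=98] → contains → no.
Q [t=44, t=67] → before → no.
R [t=27, t=74] → before → no.
S [t=112, t=121] → after → no.
U [t=24, t=44] → before → no.
V [t=11, t=55] → before → no.
Z [t=12, t=45] → before → no.
Result: E, J.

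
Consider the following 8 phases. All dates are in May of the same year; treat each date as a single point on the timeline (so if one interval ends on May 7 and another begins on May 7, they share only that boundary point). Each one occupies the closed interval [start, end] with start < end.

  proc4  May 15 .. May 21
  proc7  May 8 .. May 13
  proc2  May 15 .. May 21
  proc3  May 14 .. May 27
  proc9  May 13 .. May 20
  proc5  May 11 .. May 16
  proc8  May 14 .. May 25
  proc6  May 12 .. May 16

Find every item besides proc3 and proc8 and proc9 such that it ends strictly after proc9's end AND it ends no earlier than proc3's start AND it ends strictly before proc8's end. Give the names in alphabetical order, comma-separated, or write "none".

proc2, proc4

Conditions: its end is strictly after proc9's end (X.end > May 20) AND its end is no earlier than proc3's start (X.end >= May 14) AND its end is strictly before proc8's end (X.end < May 25).
proc2: end May 21 > May 20? ✓; end May 21 >= May 14? ✓; end May 21 < May 25? ✓ → yes.
proc4: end May 21 > May 20? ✓; end May 21 >= May 14? ✓; end May 21 < May 25? ✓ → yes.
proc5: end May 16 > May 20? ✗; end May 16 >= May 14? ✓; end May 16 < May 25? ✓ → no.
proc6: end May 16 > May 20? ✗; end May 16 >= May 14? ✓; end May 16 < May 25? ✓ → no.
proc7: end May 13 > May 20? ✗; end May 13 >= May 14? ✗; end May 13 < May 25? ✓ → no.
Result: proc2, proc4.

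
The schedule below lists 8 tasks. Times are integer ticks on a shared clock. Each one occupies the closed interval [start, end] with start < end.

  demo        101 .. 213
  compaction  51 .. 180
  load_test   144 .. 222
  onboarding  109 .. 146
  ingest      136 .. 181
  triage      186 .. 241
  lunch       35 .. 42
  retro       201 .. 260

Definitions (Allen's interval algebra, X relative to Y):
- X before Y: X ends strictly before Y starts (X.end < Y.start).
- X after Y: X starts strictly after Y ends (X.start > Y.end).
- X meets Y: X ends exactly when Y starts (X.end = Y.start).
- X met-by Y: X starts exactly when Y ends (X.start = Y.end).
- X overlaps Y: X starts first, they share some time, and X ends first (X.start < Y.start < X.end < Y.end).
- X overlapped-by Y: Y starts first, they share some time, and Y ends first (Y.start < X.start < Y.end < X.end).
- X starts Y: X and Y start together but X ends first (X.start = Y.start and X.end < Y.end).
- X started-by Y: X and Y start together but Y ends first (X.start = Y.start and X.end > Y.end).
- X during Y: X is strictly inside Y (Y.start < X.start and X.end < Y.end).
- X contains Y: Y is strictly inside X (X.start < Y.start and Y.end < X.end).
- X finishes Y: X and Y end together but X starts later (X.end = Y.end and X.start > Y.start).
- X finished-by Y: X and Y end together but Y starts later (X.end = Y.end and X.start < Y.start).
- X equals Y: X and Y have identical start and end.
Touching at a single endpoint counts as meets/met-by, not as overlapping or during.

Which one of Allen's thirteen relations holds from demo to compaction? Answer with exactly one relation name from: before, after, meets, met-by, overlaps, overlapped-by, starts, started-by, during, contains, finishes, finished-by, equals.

overlapped-by

demo = [101, 213]; compaction = [51, 180].
Compare endpoints: demo.start > compaction.start, demo.start < compaction.end, demo.end > compaction.start, demo.end > compaction.end.
That pattern is 'overlapped-by'.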